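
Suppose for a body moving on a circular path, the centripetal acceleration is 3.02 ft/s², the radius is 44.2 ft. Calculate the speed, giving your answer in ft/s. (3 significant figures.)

11.6 ft/s

Solving a = v²/r for v: v = √(a·r).
a = 3.02 ft/s² = 0.9205 m/s²; r = 44.2 ft = 13.47 m.
v = 3.522 m/s
3.522 m/s × (1 ft/s / 0.3048 m/s) = 11.55 ft/s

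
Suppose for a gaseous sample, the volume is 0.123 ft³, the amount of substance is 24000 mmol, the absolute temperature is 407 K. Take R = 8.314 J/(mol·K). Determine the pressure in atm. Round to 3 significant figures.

230 atm

Directly: P = nRT/V.
V = 0.123 ft³ = 0.003483 m³; n = 24000 mmol = 24.00 mol; T = 407 K; R = 8.314 J/(mol·K).
P = 2.332×10^7 Pa
2.332×10^7 Pa × (1 atm / 1.013×10^5 Pa) = 230.1 atm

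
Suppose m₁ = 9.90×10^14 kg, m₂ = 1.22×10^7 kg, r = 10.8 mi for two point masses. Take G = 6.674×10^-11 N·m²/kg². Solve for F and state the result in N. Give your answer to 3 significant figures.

2670 N

F is given directly by: F = Gm₁m₂/r².
m₁ = 9.90×10^14 kg; m₂ = 1.22×10^7 kg; r = 10.8 mi = 17381 m; G = 6.674×10^-11 N·m²/kg².
F = 2668 N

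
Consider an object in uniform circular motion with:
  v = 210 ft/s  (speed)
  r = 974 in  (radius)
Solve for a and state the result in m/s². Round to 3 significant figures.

166 m/s²

Directly: a = v²/r.
v = 210 ft/s = 64.01 m/s; r = 974 in = 24.74 m.
a = 165.6 m/s²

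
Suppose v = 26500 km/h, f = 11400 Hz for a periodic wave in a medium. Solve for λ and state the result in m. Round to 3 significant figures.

Rearranging v = f·λ for λ: λ = v/f.
v = 26500 km/h = 7361 m/s; f = 11400 Hz.
λ = 0.6457 m

0.646 m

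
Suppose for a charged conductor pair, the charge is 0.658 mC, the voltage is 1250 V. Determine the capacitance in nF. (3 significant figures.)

526 nF

Directly: C = Q/V.
Q = 0.658 mC = 6.580×10^-4 C; V = 1250 V.
C = 5.264×10^-7 F
5.264×10^-7 F × (1 nF / 1.000×10^-9 F) = 526.4 nF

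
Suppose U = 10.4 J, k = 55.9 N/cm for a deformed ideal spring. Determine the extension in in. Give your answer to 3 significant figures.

Solving U = ½k·x² for x: x = √(2U/k).
U = 10.4 J; k = 55.9 N/cm = 5590 N/m.
x = 0.06100 m
0.06100 m × (1 in / 0.02540 m) = 2.402 in

2.40 in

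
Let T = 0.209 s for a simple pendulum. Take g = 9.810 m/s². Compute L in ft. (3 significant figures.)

Rearranging: L = g·(T/2π)².
T = 0.209 s; g = 9.810 m/s².
L = 0.01085 m
0.01085 m × (1 ft / 0.3048 m) = 0.03561 ft

0.0356 ft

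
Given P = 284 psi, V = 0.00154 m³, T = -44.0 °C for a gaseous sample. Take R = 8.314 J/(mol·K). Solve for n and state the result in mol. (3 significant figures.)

Rearranging: n = PV/(RT).
P = 284 psi = 1.958×10^6 Pa; V = 0.00154 m³; T = -44.0 °C = 229.1 K; R = 8.314 J/(mol·K).
n = 1.583 mol

1.58 mol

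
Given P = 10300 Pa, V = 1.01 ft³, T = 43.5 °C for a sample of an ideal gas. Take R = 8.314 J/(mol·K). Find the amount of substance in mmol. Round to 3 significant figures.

112 mmol

From the ideal-gas law: n = PV/(RT).
P = 10300 Pa; V = 1.01 ft³ = 0.02860 m³; T = 43.5 °C = 316.6 K; R = 8.314 J/(mol·K).
n = 0.1119 mol
0.1119 mol × (1 mmol / 0.001000 mol) = 111.9 mmol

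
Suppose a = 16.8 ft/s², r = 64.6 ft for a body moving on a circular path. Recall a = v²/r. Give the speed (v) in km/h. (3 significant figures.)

36.1 km/h

Solving a = v²/r for v: v = √(a·r).
a = 16.8 ft/s² = 5.121 m/s²; r = 64.6 ft = 19.69 m.
v = 10.04 m/s
10.04 m/s × (1 km/h / 0.2778 m/s) = 36.15 km/h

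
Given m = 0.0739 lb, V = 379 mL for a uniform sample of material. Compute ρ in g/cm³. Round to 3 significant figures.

ρ is given directly by: ρ = m/V.
m = 0.0739 lb = 0.03352 kg; V = 379 mL = 3.790×10^-4 m³.
ρ = 88.44 kg/m³
88.44 kg/m³ × (1 g/cm³ / 1000 kg/m³) = 0.08844 g/cm³

0.0884 g/cm³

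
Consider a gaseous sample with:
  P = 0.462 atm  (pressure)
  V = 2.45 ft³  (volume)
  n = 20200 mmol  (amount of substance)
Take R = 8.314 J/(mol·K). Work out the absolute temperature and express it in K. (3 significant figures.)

19.3 K

Rearranging PV = nRT for T: T = PV/(nR).
P = 0.462 atm = 46812 Pa; V = 2.45 ft³ = 0.06938 m³; n = 20200 mmol = 20.20 mol; R = 8.314 J/(mol·K).
T = 19.34 K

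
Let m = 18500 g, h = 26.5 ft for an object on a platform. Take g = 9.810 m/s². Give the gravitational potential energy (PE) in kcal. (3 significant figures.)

0.350 kcal

PE is given directly by: PE = mgh.
m = 18500 g = 18.50 kg; h = 26.5 ft = 8.077 m; g = 9.810 m/s².
PE = 1466 J
1466 J × (1 kcal / 4184 J) = 0.3504 kcal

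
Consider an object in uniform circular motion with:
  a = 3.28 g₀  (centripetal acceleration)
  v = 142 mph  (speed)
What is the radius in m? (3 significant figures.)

125 m

Solving a = v²/r for r: r = v²/a.
a = 3.28 g₀ = 32.17 m/s²; v = 142 mph = 63.48 m/s.
r = 125.3 m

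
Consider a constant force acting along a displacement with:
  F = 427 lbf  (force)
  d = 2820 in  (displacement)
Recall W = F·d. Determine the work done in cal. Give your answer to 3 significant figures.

32500 cal

W is given directly by: W = F·d.
F = 427 lbf = 1899 N; d = 2820 in = 71.63 m.
W = 1.360×10^5 J
1.360×10^5 J × (1 cal / 4.184 J) = 32517 cal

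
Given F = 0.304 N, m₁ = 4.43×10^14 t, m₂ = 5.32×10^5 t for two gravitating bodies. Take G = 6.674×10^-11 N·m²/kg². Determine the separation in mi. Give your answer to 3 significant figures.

1.41×10^5 mi

From Newton's law of gravitation: r = √(G·m₁m₂/F).
F = 0.304 N; m₁ = 4.43×10^14 t = 4.430×10^17 kg; m₂ = 5.32×10^5 t = 5.320×10^8 kg; G = 6.674×10^-11 N·m²/kg².
r = 2.275×10^8 m
2.275×10^8 m × (1 mi / 1609 m) = 1.413×10^5 mi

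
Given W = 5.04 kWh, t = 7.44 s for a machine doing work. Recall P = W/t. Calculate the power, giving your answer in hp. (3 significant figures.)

Directly: P = W/t.
W = 5.04 kWh = 1.814×10^7 J; t = 7.44 s.
P = 2.439×10^6 W  (the unit combination reduces to kg·m²/s³ = W)
2.439×10^6 W × (1 hp / 745.7 W) = 3270 hp

3270 hp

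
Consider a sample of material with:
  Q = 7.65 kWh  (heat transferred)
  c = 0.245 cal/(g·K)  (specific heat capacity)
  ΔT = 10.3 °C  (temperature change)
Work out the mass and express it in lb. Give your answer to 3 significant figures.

5750 lb

Solving Q = m·c·ΔT for m: m = Q/(c·ΔT).
Q = 7.65 kWh = 2.754×10^7 J; c = 0.245 cal/(g·K) = 1025 J/(kg·K); ΔT = 10.3 °C = 10.30 K.
m = 2608 kg
2608 kg × (1 lb / 0.4536 kg) = 5750 lb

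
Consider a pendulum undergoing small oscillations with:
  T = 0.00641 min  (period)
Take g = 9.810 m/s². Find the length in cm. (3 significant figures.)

3.68 cm

Rearranging T = 2π√(L/g) for L: L = g·(T/2π)².
T = 0.00641 min = 0.3846 s; g = 9.810 m/s².
L = 0.03676 m
0.03676 m × (1 cm / 0.01000 m) = 3.676 cm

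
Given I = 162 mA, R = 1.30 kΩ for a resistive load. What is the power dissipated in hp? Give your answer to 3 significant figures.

0.0458 hp

Directly: P = I²R.
I = 162 mA = 0.1620 A; R = 1.30 kΩ = 1300 Ω.
P = 34.12 W
34.12 W × (1 hp / 745.7 W) = 0.04575 hp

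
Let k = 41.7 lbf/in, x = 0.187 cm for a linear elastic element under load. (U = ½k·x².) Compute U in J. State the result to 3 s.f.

0.0128 J

U is given directly by: U = ½kx².
k = 41.7 lbf/in = 7303 N/m; x = 0.187 cm = 0.001870 m.
U = 0.01277 J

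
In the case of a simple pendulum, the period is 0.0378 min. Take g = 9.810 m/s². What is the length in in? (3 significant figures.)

Rearranging: L = g·(T/2π)².
T = 0.0378 min = 2.268 s; g = 9.810 m/s².
L = 1.278 m
1.278 m × (1 in / 0.02540 m) = 50.32 in

50.3 in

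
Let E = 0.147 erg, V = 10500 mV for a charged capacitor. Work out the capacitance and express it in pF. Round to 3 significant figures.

267 pF

Rearranging E = ½C·V² for C: C = 2E/V².
E = 0.147 erg = 1.470×10^-8 J; V = 10500 mV = 10.50 V.
C = 2.667×10^-10 F
2.667×10^-10 F × (1 pF / 1.000×10^-12 F) = 266.7 pF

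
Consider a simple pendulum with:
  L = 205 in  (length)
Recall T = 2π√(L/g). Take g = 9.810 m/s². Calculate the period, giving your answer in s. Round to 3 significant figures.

Directly: T = 2π√(L/g).
L = 205 in = 5.207 m; g = 9.810 m/s².
T = 4.578 s

4.58 s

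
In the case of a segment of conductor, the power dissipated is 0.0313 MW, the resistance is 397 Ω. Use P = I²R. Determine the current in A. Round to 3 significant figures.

8.88 A

Solving P = I²R for I: I = √(P/R).
P = 0.0313 MW = 31300 W; R = 397 Ω.
I = 8.879 A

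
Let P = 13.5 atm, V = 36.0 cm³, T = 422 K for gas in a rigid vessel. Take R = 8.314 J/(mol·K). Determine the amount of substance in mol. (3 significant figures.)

From the ideal-gas law: n = PV/(RT).
P = 13.5 atm = 1.368×10^6 Pa; V = 36.0 cm³ = 3.600×10^-5 m³; T = 422 K; R = 8.314 J/(mol·K).
n = 0.01404 mol

0.0140 mol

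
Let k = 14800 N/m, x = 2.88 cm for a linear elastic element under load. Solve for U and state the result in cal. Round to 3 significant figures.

U is given directly by: U = ½kx².
k = 14800 N/m; x = 2.88 cm = 0.02880 m.
U = 6.138 J  (the unit combination reduces to kg·m²/s² = J)
6.138 J × (1 cal / 4.184 J) = 1.467 cal

1.47 cal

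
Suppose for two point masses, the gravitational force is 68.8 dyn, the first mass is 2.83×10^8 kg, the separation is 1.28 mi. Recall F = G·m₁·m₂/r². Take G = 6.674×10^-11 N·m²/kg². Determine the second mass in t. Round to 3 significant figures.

155 t

Solving F = G·m₁·m₂/r² for m₂: m₂ = F·r²/(G·m₁).
F = 68.8 dyn = 6.880×10^-4 N; m₁ = 2.83×10^8 kg; r = 1.28 mi = 2060 m; G = 6.674×10^-11 N·m²/kg².
m₂ = 1.546×10^5 kg
1.546×10^5 kg × (1 t / 1000 kg) = 154.6 t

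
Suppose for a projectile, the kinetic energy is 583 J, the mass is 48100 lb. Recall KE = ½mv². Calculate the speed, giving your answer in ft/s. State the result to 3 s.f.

0.758 ft/s

Rearranging KE = ½mv² for v: v = √(2·KE/m).
KE = 583 J; m = 48100 lb = 21818 kg.
v = 0.2312 m/s
0.2312 m/s × (1 ft/s / 0.3048 m/s) = 0.7585 ft/s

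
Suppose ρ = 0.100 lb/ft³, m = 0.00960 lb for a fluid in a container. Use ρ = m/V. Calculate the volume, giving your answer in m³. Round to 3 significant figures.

Solving ρ = m/V for V: V = m/ρ.
ρ = 0.100 lb/ft³ = 1.602 kg/m³; m = 0.00960 lb = 0.004354 kg.
V = 0.002718 m³

0.00272 m³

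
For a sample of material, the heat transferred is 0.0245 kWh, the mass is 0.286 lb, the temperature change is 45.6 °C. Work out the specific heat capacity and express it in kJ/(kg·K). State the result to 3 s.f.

Rearranging: c = Q/(m·ΔT).
Q = 0.0245 kWh = 88200 J; m = 0.286 lb = 0.1297 kg; ΔT = 45.6 °C = 45.60 K.
c = 14910 J/(kg·K)
14910 J/(kg·K) × (1 kJ/(kg·K) / 1000 J/(kg·K)) = 14.91 kJ/(kg·K)

14.9 kJ/(kg·K)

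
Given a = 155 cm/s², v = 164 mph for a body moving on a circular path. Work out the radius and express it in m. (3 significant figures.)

Rearranging a = v²/r for r: r = v²/a.
a = 155 cm/s² = 1.550 m/s²; v = 164 mph = 73.31 m/s.
r = 3468 m

3470 m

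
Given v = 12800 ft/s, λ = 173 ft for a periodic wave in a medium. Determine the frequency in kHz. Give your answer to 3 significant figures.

0.0740 kHz

Rearranging: f = v/λ.
v = 12800 ft/s = 3901 m/s; λ = 173 ft = 52.73 m.
f = 73.99 Hz
73.99 Hz × (1 kHz / 1000 Hz) = 0.07399 kHz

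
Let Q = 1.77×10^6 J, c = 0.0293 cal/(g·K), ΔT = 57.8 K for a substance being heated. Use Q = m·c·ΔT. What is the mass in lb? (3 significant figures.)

Rearranging: m = Q/(c·ΔT).
Q = 1.77×10^6 J; c = 0.0293 cal/(g·K) = 122.6 J/(kg·K); ΔT = 57.8 K.
m = 249.8 kg
249.8 kg × (1 lb / 0.4536 kg) = 550.7 lb

551 lb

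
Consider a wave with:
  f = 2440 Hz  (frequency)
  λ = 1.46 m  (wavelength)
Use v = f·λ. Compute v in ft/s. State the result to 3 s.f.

v is given directly by: v = fλ.
f = 2440 Hz; λ = 1.46 m.
v = 3562 m/s
3562 m/s × (1 ft/s / 0.3048 m/s) = 11688 ft/s

11700 ft/s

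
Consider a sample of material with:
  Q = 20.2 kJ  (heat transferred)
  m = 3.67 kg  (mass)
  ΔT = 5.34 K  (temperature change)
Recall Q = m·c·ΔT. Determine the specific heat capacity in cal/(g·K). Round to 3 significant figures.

Solving Q = m·c·ΔT for c: c = Q/(m·ΔT).
Q = 20.2 kJ = 20200 J; m = 3.67 kg; ΔT = 5.34 K.
c = 1031 J/(kg·K)
1031 J/(kg·K) × (1 cal/(g·K) / 4184 J/(kg·K)) = 0.2463 cal/(g·K)

0.246 cal/(g·K)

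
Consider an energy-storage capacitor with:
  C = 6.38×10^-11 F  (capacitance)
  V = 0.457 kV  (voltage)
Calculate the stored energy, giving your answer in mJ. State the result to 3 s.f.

E is given directly by: E = ½CV².
C = 6.38×10^-11 F; V = 0.457 kV = 457.0 V.
E = 6.662×10^-6 J
6.662×10^-6 J × (1 mJ / 0.001000 J) = 0.006662 mJ

0.00666 mJ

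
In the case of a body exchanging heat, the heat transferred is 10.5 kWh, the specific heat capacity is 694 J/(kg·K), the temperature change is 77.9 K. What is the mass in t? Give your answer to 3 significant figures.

0.699 t

Rearranging: m = Q/(c·ΔT).
Q = 10.5 kWh = 3.780×10^7 J; c = 694 J/(kg·K); ΔT = 77.9 K.
m = 699.2 kg
699.2 kg × (1 t / 1000 kg) = 0.6992 t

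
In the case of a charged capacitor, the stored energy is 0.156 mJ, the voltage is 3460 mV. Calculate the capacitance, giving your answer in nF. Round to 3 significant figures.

Rearranging E = ½C·V² for C: C = 2E/V².
E = 0.156 mJ = 1.560×10^-4 J; V = 3460 mV = 3.460 V.
C = 2.606×10^-5 F
2.606×10^-5 F × (1 nF / 1.000×10^-9 F) = 26062 nF

26100 nF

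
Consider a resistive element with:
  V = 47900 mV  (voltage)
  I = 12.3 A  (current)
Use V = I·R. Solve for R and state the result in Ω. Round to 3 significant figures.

3.89 Ω

From Ohm's law: R = V/I.
V = 47900 mV = 47.90 V; I = 12.3 A.
R = 3.894 Ω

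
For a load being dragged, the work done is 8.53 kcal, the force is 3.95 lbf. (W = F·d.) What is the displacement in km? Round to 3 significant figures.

2.03 km

Rearranging: d = W/F.
W = 8.53 kcal = 35690 J; F = 3.95 lbf = 17.57 N.
d = 2031 m
2031 m × (1 km / 1000 m) = 2.031 km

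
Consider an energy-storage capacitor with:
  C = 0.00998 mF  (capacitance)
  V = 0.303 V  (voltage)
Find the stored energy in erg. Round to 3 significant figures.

Directly: E = ½CV².
C = 0.00998 mF = 9.980×10^-6 F; V = 0.303 V.
E = 4.581×10^-7 J
4.581×10^-7 J × (1 erg / 1.000×10^-7 J) = 4.581 erg

4.58 erg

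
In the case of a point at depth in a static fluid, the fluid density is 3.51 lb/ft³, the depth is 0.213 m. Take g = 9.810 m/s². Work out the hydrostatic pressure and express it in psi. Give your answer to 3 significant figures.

Directly: P = ρgh.
ρ = 3.51 lb/ft³ = 56.22 kg/m³; h = 0.213 m; g = 9.810 m/s².
P = 117.5 Pa  (the unit combination reduces to kg/(m·s²) = Pa)
117.5 Pa × (1 psi / 6895 Pa) = 0.01704 psi

0.0170 psi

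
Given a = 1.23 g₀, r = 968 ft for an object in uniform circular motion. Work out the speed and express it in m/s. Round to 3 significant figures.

59.7 m/s

Rearranging: v = √(a·r).
a = 1.23 g₀ = 12.06 m/s²; r = 968 ft = 295.0 m.
v = 59.66 m/s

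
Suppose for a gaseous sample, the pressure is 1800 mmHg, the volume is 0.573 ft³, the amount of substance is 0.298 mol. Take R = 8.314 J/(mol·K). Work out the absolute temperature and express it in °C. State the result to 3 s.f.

Solving PV = nRT for T: T = PV/(nR).
P = 1800 mmHg = 2.400×10^5 Pa; V = 0.573 ft³ = 0.01623 m³; n = 0.298 mol; R = 8.314 J/(mol·K).
T = 1572 K
1572 K − 273.15 = 1298 °C

1300 °C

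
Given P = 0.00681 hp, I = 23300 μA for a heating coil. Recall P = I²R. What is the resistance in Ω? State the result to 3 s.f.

Rearranging: R = P/I².
P = 0.00681 hp = 5.078 W; I = 23300 μA = 0.02330 A.
R = 9354 Ω

9350 Ω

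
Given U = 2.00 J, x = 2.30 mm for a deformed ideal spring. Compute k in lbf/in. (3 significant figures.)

4320 lbf/in

Solving U = ½k·x² for k: k = 2U/x².
U = 2.00 J; x = 2.30 mm = 0.002300 m.
k = 7.561×10^5 N/m
7.561×10^5 N/m × (1 lbf/in / 175.1 N/m) = 4318 lbf/in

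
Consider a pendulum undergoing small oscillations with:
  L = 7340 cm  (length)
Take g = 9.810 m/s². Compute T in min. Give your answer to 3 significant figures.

0.286 min

T is given directly by: T = 2π√(L/g).
L = 7340 cm = 73.40 m; g = 9.810 m/s².
T = 17.19 s
17.19 s × (1 min / 60.00 s) = 0.2864 min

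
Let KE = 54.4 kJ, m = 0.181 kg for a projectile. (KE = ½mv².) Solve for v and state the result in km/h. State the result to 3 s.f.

Solving KE = ½mv² for v: v = √(2·KE/m).
KE = 54.4 kJ = 54400 J; m = 0.181 kg.
v = 775.3 m/s
775.3 m/s × (1 km/h / 0.2778 m/s) = 2791 km/h

2790 km/h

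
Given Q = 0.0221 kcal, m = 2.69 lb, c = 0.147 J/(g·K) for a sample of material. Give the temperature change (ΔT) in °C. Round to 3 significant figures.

Rearranging: ΔT = Q/(m·c).
Q = 0.0221 kcal = 92.47 J; m = 2.69 lb = 1.220 kg; c = 0.147 J/(g·K) = 147.0 J/(kg·K).
ΔT = 0.5155 K
Since 1 °C = 1 K, 0.5155 °C.

0.516 °C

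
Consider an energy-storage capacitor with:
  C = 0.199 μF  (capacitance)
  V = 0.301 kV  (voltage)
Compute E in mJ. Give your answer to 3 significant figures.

Directly: E = ½CV².
C = 0.199 μF = 1.990×10^-7 F; V = 0.301 kV = 301.0 V.
E = 0.009015 J
0.009015 J × (1 mJ / 0.001000 J) = 9.015 mJ

9.01 mJ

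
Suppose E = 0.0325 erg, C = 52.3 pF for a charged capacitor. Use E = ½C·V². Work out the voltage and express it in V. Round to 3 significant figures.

Solving E = ½C·V² for V: V = √(2E/C).
E = 0.0325 erg = 3.250×10^-9 J; C = 52.3 pF = 5.230×10^-11 F.
V = 11.15 V

11.1 V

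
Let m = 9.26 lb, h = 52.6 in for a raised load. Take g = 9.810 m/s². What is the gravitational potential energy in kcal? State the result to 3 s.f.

PE is given directly by: PE = mgh.
m = 9.26 lb = 4.200 kg; h = 52.6 in = 1.336 m; g = 9.810 m/s².
PE = 55.05 J
55.05 J × (1 kcal / 4184 J) = 0.01316 kcal

0.0132 kcal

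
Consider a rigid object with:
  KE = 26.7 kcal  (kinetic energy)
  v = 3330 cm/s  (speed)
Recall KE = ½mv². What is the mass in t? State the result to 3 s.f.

0.201 t

Rearranging: m = 2·KE/v².
KE = 26.7 kcal = 1.117×10^5 J; v = 3330 cm/s = 33.30 m/s.
m = 201.5 kg
201.5 kg × (1 t / 1000 kg) = 0.2015 t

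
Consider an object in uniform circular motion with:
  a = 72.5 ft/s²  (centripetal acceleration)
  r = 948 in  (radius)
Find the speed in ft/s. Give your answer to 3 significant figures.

75.7 ft/s

Rearranging a = v²/r for v: v = √(a·r).
a = 72.5 ft/s² = 22.10 m/s²; r = 948 in = 24.08 m.
v = 23.07 m/s
23.07 m/s × (1 ft/s / 0.3048 m/s) = 75.68 ft/s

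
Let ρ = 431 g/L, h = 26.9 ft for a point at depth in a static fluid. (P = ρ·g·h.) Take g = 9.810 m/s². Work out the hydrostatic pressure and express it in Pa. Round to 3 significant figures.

Directly: P = ρgh.
ρ = 431 g/L = 431.0 kg/m³; h = 26.9 ft = 8.199 m; g = 9.810 m/s².
P = 34667 Pa  (the unit combination reduces to kg/(m·s²) = Pa)

34700 Pa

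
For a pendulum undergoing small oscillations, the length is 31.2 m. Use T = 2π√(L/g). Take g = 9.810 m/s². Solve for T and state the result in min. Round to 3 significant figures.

Directly: T = 2π√(L/g).
L = 31.2 m; g = 9.810 m/s².
T = 11.21 s
11.21 s × (1 min / 60.00 s) = 0.1868 min

0.187 min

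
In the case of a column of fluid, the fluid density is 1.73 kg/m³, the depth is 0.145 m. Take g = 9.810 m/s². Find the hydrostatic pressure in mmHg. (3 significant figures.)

Directly: P = ρgh.
ρ = 1.73 kg/m³; h = 0.145 m; g = 9.810 m/s².
P = 2.461 Pa
2.461 Pa × (1 mmHg / 133.3 Pa) = 0.01846 mmHg

0.0185 mmHg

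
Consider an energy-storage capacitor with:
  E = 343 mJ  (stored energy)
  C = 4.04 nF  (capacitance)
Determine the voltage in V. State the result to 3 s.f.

Solving E = ½C·V² for V: V = √(2E/C).
E = 343 mJ = 0.3430 J; C = 4.04 nF = 4.040×10^-9 F.
V = 13031 V  (the unit combination reduces to kg·m²/(A·s³) = V)

13000 V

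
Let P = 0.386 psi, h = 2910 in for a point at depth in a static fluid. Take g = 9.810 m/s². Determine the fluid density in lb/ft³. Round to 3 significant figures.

Rearranging P = ρ·g·h for ρ: ρ = P/(g·h).
P = 0.386 psi = 2661 Pa; h = 2910 in = 73.91 m; g = 9.810 m/s².
ρ = 3.670 kg/m³
3.670 kg/m³ × (1 lb/ft³ / 16.02 kg/m³) = 0.2291 lb/ft³

0.229 lb/ft³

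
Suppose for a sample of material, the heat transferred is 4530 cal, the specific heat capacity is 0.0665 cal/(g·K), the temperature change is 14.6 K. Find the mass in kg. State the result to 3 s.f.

4.67 kg

Solving Q = m·c·ΔT for m: m = Q/(c·ΔT).
Q = 4530 cal = 18954 J; c = 0.0665 cal/(g·K) = 278.2 J/(kg·K); ΔT = 14.6 K.
m = 4.666 kg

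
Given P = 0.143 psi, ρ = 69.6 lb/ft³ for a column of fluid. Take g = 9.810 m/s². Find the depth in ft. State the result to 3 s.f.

Solving P = ρ·g·h for h: h = P/(ρ·g).
P = 0.143 psi = 986.0 Pa; ρ = 69.6 lb/ft³ = 1115 kg/m³; g = 9.810 m/s².
h = 0.09015 m
0.09015 m × (1 ft / 0.3048 m) = 0.2958 ft

0.296 ft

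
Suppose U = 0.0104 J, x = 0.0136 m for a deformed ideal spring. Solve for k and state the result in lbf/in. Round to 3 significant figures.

Solving U = ½k·x² for k: k = 2U/x².
U = 0.0104 J; x = 0.0136 m.
k = 112.5 N/m
112.5 N/m × (1 lbf/in / 175.1 N/m) = 0.6421 lbf/in

0.642 lbf/in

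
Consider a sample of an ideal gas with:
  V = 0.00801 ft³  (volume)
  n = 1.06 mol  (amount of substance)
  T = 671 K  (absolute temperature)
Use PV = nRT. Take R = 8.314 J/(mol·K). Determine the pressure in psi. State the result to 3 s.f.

3780 psi

Directly: P = nRT/V.
V = 0.00801 ft³ = 2.268×10^-4 m³; n = 1.06 mol; T = 671 K; R = 8.314 J/(mol·K).
P = 2.607×10^7 Pa
2.607×10^7 Pa × (1 psi / 6895 Pa) = 3781 psi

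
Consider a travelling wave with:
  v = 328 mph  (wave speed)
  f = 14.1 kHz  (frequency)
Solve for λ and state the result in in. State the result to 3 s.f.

0.409 in

Rearranging: λ = v/f.
v = 328 mph = 146.6 m/s; f = 14.1 kHz = 14100 Hz.
λ = 0.01040 m
0.01040 m × (1 in / 0.02540 m) = 0.4094 in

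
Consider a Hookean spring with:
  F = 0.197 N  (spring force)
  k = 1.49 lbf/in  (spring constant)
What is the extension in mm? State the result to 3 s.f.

From Hooke's law: x = F/k.
F = 0.197 N; k = 1.49 lbf/in = 260.9 N/m.
x = 7.550×10^-4 m
7.550×10^-4 m × (1 mm / 0.001000 m) = 0.7550 mm

0.755 mm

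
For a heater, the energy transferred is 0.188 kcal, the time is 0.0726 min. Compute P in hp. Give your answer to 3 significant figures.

Directly: P = W/t.
W = 0.188 kcal = 786.6 J; t = 0.0726 min = 4.356 s.
P = 180.6 W
180.6 W × (1 hp / 745.7 W) = 0.2422 hp

0.242 hp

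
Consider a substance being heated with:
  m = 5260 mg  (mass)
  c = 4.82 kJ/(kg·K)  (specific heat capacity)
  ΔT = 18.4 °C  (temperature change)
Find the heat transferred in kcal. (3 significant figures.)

0.111 kcal

Q is given directly by: Q = mcΔT.
m = 5260 mg = 0.005260 kg; c = 4.82 kJ/(kg·K) = 4820 J/(kg·K); ΔT = 18.4 °C = 18.40 K.
Q = 466.5 J  (the unit combination reduces to kg·m²/s² = J)
466.5 J × (1 kcal / 4184 J) = 0.1115 kcal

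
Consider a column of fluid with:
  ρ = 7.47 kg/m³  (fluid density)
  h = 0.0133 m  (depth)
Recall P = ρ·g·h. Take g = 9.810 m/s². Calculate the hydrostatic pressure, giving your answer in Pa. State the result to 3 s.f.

0.975 Pa

P is given directly by: P = ρgh.
ρ = 7.47 kg/m³; h = 0.0133 m; g = 9.810 m/s².
P = 0.9746 Pa  (the unit combination reduces to kg/(m·s²) = Pa)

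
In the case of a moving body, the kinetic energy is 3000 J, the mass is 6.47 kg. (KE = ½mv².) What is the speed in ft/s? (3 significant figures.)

99.9 ft/s

Solving KE = ½mv² for v: v = √(2·KE/m).
KE = 3000 J; m = 6.47 kg.
v = 30.45 m/s
30.45 m/s × (1 ft/s / 0.3048 m/s) = 99.91 ft/s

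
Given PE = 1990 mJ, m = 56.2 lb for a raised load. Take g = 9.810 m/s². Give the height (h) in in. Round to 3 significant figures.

Rearranging PE = m·g·h for h: h = PE/(m·g).
PE = 1990 mJ = 1.990 J; m = 56.2 lb = 25.49 kg; g = 9.810 m/s².
h = 0.007958 m
0.007958 m × (1 in / 0.02540 m) = 0.3133 in

0.313 in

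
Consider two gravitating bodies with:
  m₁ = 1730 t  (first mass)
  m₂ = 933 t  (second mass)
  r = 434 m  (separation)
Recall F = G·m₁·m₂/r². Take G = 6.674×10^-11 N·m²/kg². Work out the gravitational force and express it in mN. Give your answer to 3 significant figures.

0.572 mN

From Newton's law of gravitation: F = Gm₁m₂/r².
m₁ = 1730 t = 1.730×10^6 kg; m₂ = 933 t = 9.330×10^5 kg; r = 434 m; G = 6.674×10^-11 N·m²/kg².
F = 5.719×10^-4 N
5.719×10^-4 N × (1 mN / 0.001000 N) = 0.5719 mN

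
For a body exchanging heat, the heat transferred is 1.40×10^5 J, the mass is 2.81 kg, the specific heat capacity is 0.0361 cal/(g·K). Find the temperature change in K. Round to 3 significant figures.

330 K

Rearranging Q = m·c·ΔT for ΔT: ΔT = Q/(m·c).
Q = 1.40×10^5 J; m = 2.81 kg; c = 0.0361 cal/(g·K) = 151.0 J/(kg·K).
ΔT = 329.9 K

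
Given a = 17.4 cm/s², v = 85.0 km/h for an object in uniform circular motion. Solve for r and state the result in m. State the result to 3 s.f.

Rearranging: r = v²/a.
a = 17.4 cm/s² = 0.1740 m/s²; v = 85.0 km/h = 23.61 m/s.
r = 3204 m

3200 m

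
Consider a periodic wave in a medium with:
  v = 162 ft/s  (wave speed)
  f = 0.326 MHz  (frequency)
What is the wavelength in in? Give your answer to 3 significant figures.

Rearranging: λ = v/f.
v = 162 ft/s = 49.38 m/s; f = 0.326 MHz = 3.260×10^5 Hz.
λ = 1.515×10^-4 m
1.515×10^-4 m × (1 in / 0.02540 m) = 0.005963 in

0.00596 in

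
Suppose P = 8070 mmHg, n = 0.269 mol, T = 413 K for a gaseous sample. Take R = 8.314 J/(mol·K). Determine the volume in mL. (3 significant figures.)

From the ideal-gas law: V = nRT/P.
P = 8070 mmHg = 1.076×10^6 Pa; n = 0.269 mol; T = 413 K; R = 8.314 J/(mol·K).
V = 8.585×10^-4 m³
8.585×10^-4 m³ × (1 mL / 1.000×10^-6 m³) = 858.5 mL

858 mL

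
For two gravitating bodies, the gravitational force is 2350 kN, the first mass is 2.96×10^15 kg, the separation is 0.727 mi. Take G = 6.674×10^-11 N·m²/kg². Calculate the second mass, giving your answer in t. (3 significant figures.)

16300 t

Solving F = G·m₁·m₂/r² for m₂: m₂ = F·r²/(G·m₁).
F = 2350 kN = 2.350×10^6 N; m₁ = 2.96×10^15 kg; r = 0.727 mi = 1170 m; G = 6.674×10^-11 N·m²/kg².
m₂ = 1.628×10^7 kg
1.628×10^7 kg × (1 t / 1000 kg) = 16284 t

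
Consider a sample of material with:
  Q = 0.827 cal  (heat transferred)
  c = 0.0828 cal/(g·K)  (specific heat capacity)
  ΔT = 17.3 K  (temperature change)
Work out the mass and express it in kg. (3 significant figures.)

5.77×10^-4 kg

Rearranging: m = Q/(c·ΔT).
Q = 0.827 cal = 3.460 J; c = 0.0828 cal/(g·K) = 346.4 J/(kg·K); ΔT = 17.3 K.
m = 5.773×10^-4 kg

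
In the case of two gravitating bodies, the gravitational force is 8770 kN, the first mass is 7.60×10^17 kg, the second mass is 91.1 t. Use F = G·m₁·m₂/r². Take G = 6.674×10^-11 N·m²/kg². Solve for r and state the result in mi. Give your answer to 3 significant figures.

0.451 mi

Rearranging: r = √(G·m₁m₂/F).
F = 8770 kN = 8.770×10^6 N; m₁ = 7.60×10^17 kg; m₂ = 91.1 t = 91100 kg; G = 6.674×10^-11 N·m²/kg².
r = 725.9 m
725.9 m × (1 mi / 1609 m) = 0.4510 mi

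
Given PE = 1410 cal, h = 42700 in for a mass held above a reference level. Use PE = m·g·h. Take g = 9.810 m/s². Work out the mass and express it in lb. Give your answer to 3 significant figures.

Solving PE = m·g·h for m: m = PE/(g·h).
PE = 1410 cal = 5899 J; h = 42700 in = 1085 m; g = 9.810 m/s².
m = 0.5545 kg
0.5545 kg × (1 lb / 0.4536 kg) = 1.222 lb

1.22 lb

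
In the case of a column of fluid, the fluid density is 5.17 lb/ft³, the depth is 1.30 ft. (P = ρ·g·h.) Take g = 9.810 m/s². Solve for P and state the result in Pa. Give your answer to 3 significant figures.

322 Pa

Directly: P = ρgh.
ρ = 5.17 lb/ft³ = 82.82 kg/m³; h = 1.30 ft = 0.3962 m; g = 9.810 m/s².
P = 321.9 Pa  (the unit combination reduces to kg/(m·s²) = Pa)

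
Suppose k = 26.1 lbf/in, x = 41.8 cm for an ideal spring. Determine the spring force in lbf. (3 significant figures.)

F is given directly by: F = kx.
k = 26.1 lbf/in = 4571 N/m; x = 41.8 cm = 0.4180 m.
F = 1911 N
1911 N × (1 lbf / 4.448 N) = 429.5 lbf

430 lbf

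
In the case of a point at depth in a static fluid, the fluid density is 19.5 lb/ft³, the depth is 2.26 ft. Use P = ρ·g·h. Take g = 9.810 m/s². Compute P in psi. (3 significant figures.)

P is given directly by: P = ρgh.
ρ = 19.5 lb/ft³ = 312.4 kg/m³; h = 2.26 ft = 0.6888 m; g = 9.810 m/s².
P = 2111 Pa
2111 Pa × (1 psi / 6895 Pa) = 0.3061 psi

0.306 psi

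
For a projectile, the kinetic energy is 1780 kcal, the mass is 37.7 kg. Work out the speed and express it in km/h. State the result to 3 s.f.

2260 km/h

Rearranging KE = ½mv² for v: v = √(2·KE/m).
KE = 1780 kcal = 7.448×10^6 J; m = 37.7 kg.
v = 628.6 m/s
628.6 m/s × (1 km/h / 0.2778 m/s) = 2263 km/h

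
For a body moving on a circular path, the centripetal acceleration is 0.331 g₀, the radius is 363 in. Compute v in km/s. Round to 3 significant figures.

Solving a = v²/r for v: v = √(a·r).
a = 0.331 g₀ = 3.246 m/s²; r = 363 in = 9.220 m.
v = 5.471 m/s
5.471 m/s × (1 km/s / 1000 m/s) = 0.005471 km/s

0.00547 km/s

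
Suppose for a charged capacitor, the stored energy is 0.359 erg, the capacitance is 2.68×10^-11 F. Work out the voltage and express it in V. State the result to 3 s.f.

51.8 V

Rearranging: V = √(2E/C).
E = 0.359 erg = 3.590×10^-8 J; C = 2.68×10^-11 F.
V = 51.76 V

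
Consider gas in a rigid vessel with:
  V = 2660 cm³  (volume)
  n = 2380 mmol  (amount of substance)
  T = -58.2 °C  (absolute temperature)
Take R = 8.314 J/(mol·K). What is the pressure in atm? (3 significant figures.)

From the ideal-gas law: P = nRT/V.
V = 2660 cm³ = 0.002660 m³; n = 2380 mmol = 2.380 mol; T = -58.2 °C = 214.9 K; R = 8.314 J/(mol·K).
P = 1.599×10^6 Pa
1.599×10^6 Pa × (1 atm / 1.013×10^5 Pa) = 15.78 atm

15.8 atm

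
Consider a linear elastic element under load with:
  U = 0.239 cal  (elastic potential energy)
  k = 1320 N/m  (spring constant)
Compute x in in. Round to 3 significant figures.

Rearranging: x = √(2U/k).
U = 0.239 cal = 1.0000 J; k = 1320 N/m.
x = 0.03892 m
0.03892 m × (1 in / 0.02540 m) = 1.532 in

1.53 in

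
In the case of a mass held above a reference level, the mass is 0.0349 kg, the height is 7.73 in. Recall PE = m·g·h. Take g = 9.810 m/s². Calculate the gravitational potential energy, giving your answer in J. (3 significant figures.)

Directly: PE = mgh.
m = 0.0349 kg; h = 7.73 in = 0.1963 m; g = 9.810 m/s².
PE = 0.06722 J

0.0672 J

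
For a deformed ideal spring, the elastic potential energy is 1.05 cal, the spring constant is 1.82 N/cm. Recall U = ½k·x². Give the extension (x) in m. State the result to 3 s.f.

0.220 m

Rearranging U = ½k·x² for x: x = √(2U/k).
U = 1.05 cal = 4.393 J; k = 1.82 N/cm = 182.0 N/m.
x = 0.2197 m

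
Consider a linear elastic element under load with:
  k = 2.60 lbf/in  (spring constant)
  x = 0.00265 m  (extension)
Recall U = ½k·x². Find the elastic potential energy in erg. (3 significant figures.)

U is given directly by: U = ½kx².
k = 2.60 lbf/in = 455.3 N/m; x = 0.00265 m.
U = 0.001599 J
0.001599 J × (1 erg / 1.000×10^-7 J) = 15988 erg

16000 erg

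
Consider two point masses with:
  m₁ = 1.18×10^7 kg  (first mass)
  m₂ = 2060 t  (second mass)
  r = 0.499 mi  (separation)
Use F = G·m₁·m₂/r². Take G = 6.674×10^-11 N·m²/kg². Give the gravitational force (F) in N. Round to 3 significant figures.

0.00252 N

From Newton's law of gravitation: F = Gm₁m₂/r².
m₁ = 1.18×10^7 kg; m₂ = 2060 t = 2.060×10^6 kg; r = 0.499 mi = 803.1 m; G = 6.674×10^-11 N·m²/kg².
F = 0.002516 N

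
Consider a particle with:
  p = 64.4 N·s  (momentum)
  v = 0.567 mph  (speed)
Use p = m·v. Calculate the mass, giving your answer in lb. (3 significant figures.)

Rearranging: m = p/v.
p = 64.4 N·s = 64.40 kg·m/s; v = 0.567 mph = 0.2535 m/s.
m = 254.1 kg
254.1 kg × (1 lb / 0.4536 kg) = 560.1 lb

560 lb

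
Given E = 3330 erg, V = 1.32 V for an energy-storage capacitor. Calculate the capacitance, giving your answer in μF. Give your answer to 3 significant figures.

382 μF

Rearranging E = ½C·V² for C: C = 2E/V².
E = 3330 erg = 3.330×10^-4 J; V = 1.32 V.
C = 3.822×10^-4 F
3.822×10^-4 F × (1 μF / 1.000×10^-6 F) = 382.2 μF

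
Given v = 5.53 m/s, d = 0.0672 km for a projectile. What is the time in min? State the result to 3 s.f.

0.203 min

Rearranging v = d/t for t: t = d/v.
v = 5.53 m/s; d = 0.0672 km = 67.20 m.
t = 12.15 s
12.15 s × (1 min / 60.00 s) = 0.2025 min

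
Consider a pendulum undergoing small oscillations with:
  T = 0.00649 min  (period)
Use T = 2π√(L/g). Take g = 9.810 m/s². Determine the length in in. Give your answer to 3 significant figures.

Rearranging T = 2π√(L/g) for L: L = g·(T/2π)².
T = 0.00649 min = 0.3894 s; g = 9.810 m/s².
L = 0.03768 m
0.03768 m × (1 in / 0.02540 m) = 1.483 in

1.48 in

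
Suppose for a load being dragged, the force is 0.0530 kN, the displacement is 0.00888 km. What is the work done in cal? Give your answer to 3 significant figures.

112 cal

Directly: W = F·d.
F = 0.0530 kN = 53.00 N; d = 0.00888 km = 8.880 m.
W = 470.6 J
470.6 J × (1 cal / 4.184 J) = 112.5 cal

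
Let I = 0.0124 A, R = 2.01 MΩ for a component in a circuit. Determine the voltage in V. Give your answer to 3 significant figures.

24900 V

From Ohm's law: V = IR.
I = 0.0124 A; R = 2.01 MΩ = 2.010×10^6 Ω.
V = 24924 V  (the unit combination reduces to kg·m²/(A·s³) = V)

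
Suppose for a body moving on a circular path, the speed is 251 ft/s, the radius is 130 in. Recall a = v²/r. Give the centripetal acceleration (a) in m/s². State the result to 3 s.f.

1770 m/s²

Directly: a = v²/r.
v = 251 ft/s = 76.50 m/s; r = 130 in = 3.302 m.
a = 1773 m/s²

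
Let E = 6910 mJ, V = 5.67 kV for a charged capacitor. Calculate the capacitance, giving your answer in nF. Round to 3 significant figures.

Solving E = ½C·V² for C: C = 2E/V².
E = 6910 mJ = 6.910 J; V = 5.67 kV = 5670 V.
C = 4.299×10^-7 F
4.299×10^-7 F × (1 nF / 1.000×10^-9 F) = 429.9 nF

430 nF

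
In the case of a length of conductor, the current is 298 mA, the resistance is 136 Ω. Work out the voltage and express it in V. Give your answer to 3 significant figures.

From Ohm's law: V = IR.
I = 298 mA = 0.2980 A; R = 136 Ω.
V = 40.53 V

40.5 V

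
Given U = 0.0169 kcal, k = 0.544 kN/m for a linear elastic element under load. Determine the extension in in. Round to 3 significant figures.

20.1 in

Solving U = ½k·x² for x: x = √(2U/k).
U = 0.0169 kcal = 70.71 J; k = 0.544 kN/m = 544.0 N/m.
x = 0.5099 m
0.5099 m × (1 in / 0.02540 m) = 20.07 in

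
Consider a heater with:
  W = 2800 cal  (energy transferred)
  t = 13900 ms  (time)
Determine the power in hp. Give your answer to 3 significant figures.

1.13 hp

Directly: P = W/t.
W = 2800 cal = 11715 J; t = 13900 ms = 13.90 s.
P = 842.8 W  (the unit combination reduces to kg·m²/s³ = W)
842.8 W × (1 hp / 745.7 W) = 1.130 hp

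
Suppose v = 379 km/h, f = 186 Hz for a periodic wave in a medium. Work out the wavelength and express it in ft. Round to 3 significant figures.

Rearranging v = f·λ for λ: λ = v/f.
v = 379 km/h = 105.3 m/s; f = 186 Hz.
λ = 0.5660 m
0.5660 m × (1 ft / 0.3048 m) = 1.857 ft

1.86 ft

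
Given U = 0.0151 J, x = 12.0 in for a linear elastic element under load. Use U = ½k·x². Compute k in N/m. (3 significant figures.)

Rearranging: k = 2U/x².
U = 0.0151 J; x = 12.0 in = 0.3048 m.
k = 0.3251 N/m

0.325 N/m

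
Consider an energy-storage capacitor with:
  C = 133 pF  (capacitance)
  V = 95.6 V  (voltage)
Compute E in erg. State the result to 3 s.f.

6.08 erg

Directly: E = ½CV².
C = 133 pF = 1.330×10^-10 F; V = 95.6 V.
E = 6.078×10^-7 J
6.078×10^-7 J × (1 erg / 1.000×10^-7 J) = 6.078 erg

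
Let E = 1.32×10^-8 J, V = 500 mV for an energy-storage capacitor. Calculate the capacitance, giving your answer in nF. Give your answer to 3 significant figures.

Rearranging E = ½C·V² for C: C = 2E/V².
E = 1.32×10^-8 J; V = 500 mV = 0.5000 V.
C = 1.056×10^-7 F
1.056×10^-7 F × (1 nF / 1.000×10^-9 F) = 105.6 nF

106 nF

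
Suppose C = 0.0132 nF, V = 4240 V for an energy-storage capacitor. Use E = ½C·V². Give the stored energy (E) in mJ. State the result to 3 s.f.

E is given directly by: E = ½CV².
C = 0.0132 nF = 1.320×10^-11 F; V = 4240 V.
E = 1.187×10^-4 J
1.187×10^-4 J × (1 mJ / 0.001000 J) = 0.1187 mJ

0.119 mJ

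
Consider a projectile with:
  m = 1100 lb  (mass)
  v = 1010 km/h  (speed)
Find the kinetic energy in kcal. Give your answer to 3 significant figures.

KE is given directly by: KE = ½mv².
m = 1100 lb = 499.0 kg; v = 1010 km/h = 280.6 m/s.
KE = 1.964×10^7 J  (the unit combination reduces to kg·m²/s² = J)
1.964×10^7 J × (1 kcal / 4184 J) = 4693 kcal

4690 kcal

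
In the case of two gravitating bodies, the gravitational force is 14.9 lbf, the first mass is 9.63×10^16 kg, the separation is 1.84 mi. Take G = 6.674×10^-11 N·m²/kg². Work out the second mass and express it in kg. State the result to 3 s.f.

From Newton's law of gravitation: m₂ = F·r²/(G·m₁).
F = 14.9 lbf = 66.28 N; m₁ = 9.63×10^16 kg; r = 1.84 mi = 2961 m; G = 6.674×10^-11 N·m²/kg².
m₂ = 90.43 kg

90.4 kg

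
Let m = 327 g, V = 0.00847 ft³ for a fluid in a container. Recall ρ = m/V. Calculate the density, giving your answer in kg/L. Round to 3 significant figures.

ρ is given directly by: ρ = m/V.
m = 327 g = 0.3270 kg; V = 0.00847 ft³ = 2.398×10^-4 m³.
ρ = 1363 kg/m³
1363 kg/m³ × (1 kg/L / 1000 kg/m³) = 1.363 kg/L

1.36 kg/L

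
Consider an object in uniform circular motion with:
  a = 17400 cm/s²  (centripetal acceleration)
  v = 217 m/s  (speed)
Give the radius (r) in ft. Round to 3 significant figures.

888 ft

Solving a = v²/r for r: r = v²/a.
a = 17400 cm/s² = 174.0 m/s²; v = 217 m/s.
r = 270.6 m
270.6 m × (1 ft / 0.3048 m) = 887.9 ft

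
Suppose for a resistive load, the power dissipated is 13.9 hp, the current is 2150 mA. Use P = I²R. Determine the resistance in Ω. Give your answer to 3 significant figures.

2240 Ω

Solving P = I²R for R: R = P/I².
P = 13.9 hp = 10365 W; I = 2150 mA = 2.150 A.
R = 2242 Ω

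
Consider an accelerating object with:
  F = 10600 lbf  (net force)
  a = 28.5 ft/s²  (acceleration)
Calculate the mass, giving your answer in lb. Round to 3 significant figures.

12000 lb

Rearranging F = m·a for m: m = F/a.
F = 10600 lbf = 47151 N; a = 28.5 ft/s² = 8.687 m/s².
m = 5428 kg
5428 kg × (1 lb / 0.4536 kg) = 11966 lb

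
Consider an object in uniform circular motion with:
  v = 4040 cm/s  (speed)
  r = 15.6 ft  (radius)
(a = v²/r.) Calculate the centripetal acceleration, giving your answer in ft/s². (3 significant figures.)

1130 ft/s²

Directly: a = v²/r.
v = 4040 cm/s = 40.40 m/s; r = 15.6 ft = 4.755 m.
a = 343.3 m/s²
343.3 m/s² × (1 ft/s² / 0.3048 m/s²) = 1126 ft/s²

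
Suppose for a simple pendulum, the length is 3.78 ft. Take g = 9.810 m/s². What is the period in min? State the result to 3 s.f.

Directly: T = 2π√(L/g).
L = 3.78 ft = 1.152 m; g = 9.810 m/s².
T = 2.153 s
2.153 s × (1 min / 60.00 s) = 0.03589 min

0.0359 min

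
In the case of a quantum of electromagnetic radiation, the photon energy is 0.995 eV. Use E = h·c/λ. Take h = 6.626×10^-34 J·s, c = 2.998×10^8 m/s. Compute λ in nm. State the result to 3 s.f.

1250 nm

Rearranging: λ = hc/E.
E = 0.995 eV = 1.594×10^-19 J; h = 6.626×10^-34 J·s; c = 2.998×10^8 m/s.
λ = 1.246×10^-6 m
1.246×10^-6 m × (1 nm / 1.000×10^-9 m) = 1246 nm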